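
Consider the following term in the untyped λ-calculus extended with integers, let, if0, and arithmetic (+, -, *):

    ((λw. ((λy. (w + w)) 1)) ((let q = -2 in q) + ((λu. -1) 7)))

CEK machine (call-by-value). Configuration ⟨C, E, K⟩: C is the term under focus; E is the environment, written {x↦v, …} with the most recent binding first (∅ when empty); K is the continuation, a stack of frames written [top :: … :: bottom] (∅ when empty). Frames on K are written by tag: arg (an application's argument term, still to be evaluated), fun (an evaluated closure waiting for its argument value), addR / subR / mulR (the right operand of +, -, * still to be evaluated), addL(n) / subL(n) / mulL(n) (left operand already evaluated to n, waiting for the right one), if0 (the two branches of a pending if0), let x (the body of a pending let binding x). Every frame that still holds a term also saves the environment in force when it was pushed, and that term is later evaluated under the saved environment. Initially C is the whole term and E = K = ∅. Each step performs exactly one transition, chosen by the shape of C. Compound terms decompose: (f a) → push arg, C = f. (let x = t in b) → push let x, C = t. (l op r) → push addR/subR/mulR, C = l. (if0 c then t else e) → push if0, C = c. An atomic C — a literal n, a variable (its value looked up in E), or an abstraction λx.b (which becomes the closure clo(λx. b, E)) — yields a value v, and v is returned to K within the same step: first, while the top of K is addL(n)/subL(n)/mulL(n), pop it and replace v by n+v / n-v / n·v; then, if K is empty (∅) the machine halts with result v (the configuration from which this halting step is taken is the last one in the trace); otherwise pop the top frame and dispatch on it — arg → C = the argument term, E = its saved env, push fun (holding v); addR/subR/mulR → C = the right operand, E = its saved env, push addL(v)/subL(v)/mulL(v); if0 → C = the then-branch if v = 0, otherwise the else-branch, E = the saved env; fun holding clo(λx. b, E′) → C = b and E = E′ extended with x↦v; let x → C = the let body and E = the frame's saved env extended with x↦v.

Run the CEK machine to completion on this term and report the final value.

Answer: -6

Derivation:
[0] <C=((λw. ((λy. (w + w)) 1)) ((let q = -2 in q) + ((λu. -1) 7))), E=∅, K=∅>
[1] <C=(λw. ((λy. (w + w)) 1)), E=∅, K=[arg]>
[2] <C=((let q = -2 in q) + ((λu. -1) 7)), E=∅, K=[fun]>
[3] <C=(let q = -2 in q), E=∅, K=[addR :: fun]>
[4] <C=-2, E=∅, K=[let q :: addR :: fun]>
[5] <C=q, E={q↦-2}, K=[addR :: fun]>
[6] <C=((λu. -1) 7), E=∅, K=[addL(-2) :: fun]>
[7] <C=(λu. -1), E=∅, K=[arg :: addL(-2) :: fun]>
[8] <C=7, E=∅, K=[fun :: addL(-2) :: fun]>
[9] <C=-1, E={u↦7}, K=[addL(-2) :: fun]>
[10] <C=((λy. (w + w)) 1), E={w↦-3}, K=∅>
[11] <C=(λy. (w + w)), E={w↦-3}, K=[arg]>
[12] <C=1, E={w↦-3}, K=[fun]>
[13] <C=(w + w), E={y↦1, w↦-3}, K=∅>
[14] <C=w, E={y↦1, w↦-3}, K=[addR]>
[15] <C=w, E={y↦1, w↦-3}, K=[addL(-3)]>
→ final value -6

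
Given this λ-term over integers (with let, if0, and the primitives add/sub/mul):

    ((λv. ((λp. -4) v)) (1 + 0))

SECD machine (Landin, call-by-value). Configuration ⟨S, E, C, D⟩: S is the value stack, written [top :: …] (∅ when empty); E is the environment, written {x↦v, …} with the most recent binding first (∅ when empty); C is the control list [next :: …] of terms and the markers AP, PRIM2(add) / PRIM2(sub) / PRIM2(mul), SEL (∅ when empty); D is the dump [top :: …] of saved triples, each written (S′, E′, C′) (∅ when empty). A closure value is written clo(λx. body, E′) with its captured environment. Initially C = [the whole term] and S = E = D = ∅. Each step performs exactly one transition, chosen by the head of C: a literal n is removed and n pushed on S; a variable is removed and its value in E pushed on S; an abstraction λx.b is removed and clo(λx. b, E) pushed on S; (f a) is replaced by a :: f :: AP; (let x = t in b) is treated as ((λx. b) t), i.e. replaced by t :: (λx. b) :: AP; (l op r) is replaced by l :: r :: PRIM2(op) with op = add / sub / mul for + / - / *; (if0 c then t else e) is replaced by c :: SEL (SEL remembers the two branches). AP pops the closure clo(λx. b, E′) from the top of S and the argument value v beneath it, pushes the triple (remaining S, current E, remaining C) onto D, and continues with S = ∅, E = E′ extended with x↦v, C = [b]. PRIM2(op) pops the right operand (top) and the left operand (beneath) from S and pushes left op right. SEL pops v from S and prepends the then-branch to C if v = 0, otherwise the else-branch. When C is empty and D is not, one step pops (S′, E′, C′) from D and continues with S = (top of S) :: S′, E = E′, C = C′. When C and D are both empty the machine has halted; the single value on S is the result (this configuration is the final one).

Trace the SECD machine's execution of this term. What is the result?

Answer: -4

Machine steps:
step 0: [S=∅ | E=∅ | C=[((λv. ((λp. -4) v)) (1 + 0))] | D=∅]
step 1: [S=∅ | E=∅ | C=[(1 + 0) :: (λv. ((λp. -4) v)) :: AP] | D=∅]
step 2: [S=∅ | E=∅ | C=[1 :: 0 :: PRIM2(add) :: (λv. ((λp. -4) v)) :: AP] | D=∅]
step 3: [S=[1] | E=∅ | C=[0 :: PRIM2(add) :: (λv. ((λp. -4) v)) :: AP] | D=∅]
step 4: [S=[0 :: 1] | E=∅ | C=[PRIM2(add) :: (λv. ((λp. -4) v)) :: AP] | D=∅]
step 5: [S=[1] | E=∅ | C=[(λv. ((λp. -4) v)) :: AP] | D=∅]
step 6: [S=[clo(λv. ((λp. -4) v), ∅) :: 1] | E=∅ | C=[AP] | D=∅]
step 7: [S=∅ | E={v↦1} | C=[((λp. -4) v)] | D=[(∅, ∅, ∅)]]
step 8: [S=∅ | E={v↦1} | C=[v :: (λp. -4) :: AP] | D=[(∅, ∅, ∅)]]
step 9: [S=[1] | E={v↦1} | C=[(λp. -4) :: AP] | D=[(∅, ∅, ∅)]]
step 10: [S=[clo(λp. -4, {v↦1}) :: 1] | E={v↦1} | C=[AP] | D=[(∅, ∅, ∅)]]
step 11: [S=∅ | E={p↦1, v↦1} | C=[-4] | D=[(∅, {v↦1}, ∅) :: (∅, ∅, ∅)]]
step 12: [S=[-4] | E={p↦1, v↦1} | C=∅ | D=[(∅, {v↦1}, ∅) :: (∅, ∅, ∅)]]
step 13: [S=[-4] | E={v↦1} | C=∅ | D=[(∅, ∅, ∅)]]
step 14: [S=[-4] | E=∅ | C=∅ | D=∅]
→ final value -4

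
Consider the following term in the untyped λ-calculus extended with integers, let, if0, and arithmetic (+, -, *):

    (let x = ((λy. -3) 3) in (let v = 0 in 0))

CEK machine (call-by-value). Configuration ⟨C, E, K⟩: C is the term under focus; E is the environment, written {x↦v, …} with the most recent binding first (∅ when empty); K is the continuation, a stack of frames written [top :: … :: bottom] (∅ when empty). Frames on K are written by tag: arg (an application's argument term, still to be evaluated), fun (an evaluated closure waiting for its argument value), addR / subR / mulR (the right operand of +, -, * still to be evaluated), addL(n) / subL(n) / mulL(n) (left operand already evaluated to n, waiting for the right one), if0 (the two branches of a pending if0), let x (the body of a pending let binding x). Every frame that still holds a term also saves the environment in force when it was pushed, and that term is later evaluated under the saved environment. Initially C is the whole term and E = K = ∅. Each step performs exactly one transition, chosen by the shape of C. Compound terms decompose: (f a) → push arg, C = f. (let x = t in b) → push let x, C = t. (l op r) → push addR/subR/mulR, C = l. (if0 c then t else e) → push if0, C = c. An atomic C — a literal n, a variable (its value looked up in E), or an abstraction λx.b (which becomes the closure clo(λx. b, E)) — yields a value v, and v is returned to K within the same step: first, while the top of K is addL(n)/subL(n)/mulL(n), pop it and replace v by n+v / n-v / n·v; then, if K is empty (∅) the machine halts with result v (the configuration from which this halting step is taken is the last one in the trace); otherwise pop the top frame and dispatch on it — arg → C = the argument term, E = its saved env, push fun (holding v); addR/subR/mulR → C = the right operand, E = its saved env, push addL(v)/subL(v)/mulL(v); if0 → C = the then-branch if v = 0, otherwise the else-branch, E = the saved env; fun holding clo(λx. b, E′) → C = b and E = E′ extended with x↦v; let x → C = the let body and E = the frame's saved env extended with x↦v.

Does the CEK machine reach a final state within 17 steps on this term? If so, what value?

[0] [C=(let x = ((λy. -3) 3) in (let v = 0 in 0)) | E=∅ | K=∅]
[1] [C=((λy. -3) 3) | E=∅ | K=[let x]]
[2] [C=(λy. -3) | E=∅ | K=[arg :: let x]]
[3] [C=3 | E=∅ | K=[fun :: let x]]
[4] [C=-3 | E={y↦3} | K=[let x]]
[5] [C=(let v = 0 in 0) | E={x↦-3} | K=∅]
[6] [C=0 | E={x↦-3} | K=[let v]]
[7] [C=0 | E={v↦0, x↦-3} | K=∅]
→ final value 0

Answer: 0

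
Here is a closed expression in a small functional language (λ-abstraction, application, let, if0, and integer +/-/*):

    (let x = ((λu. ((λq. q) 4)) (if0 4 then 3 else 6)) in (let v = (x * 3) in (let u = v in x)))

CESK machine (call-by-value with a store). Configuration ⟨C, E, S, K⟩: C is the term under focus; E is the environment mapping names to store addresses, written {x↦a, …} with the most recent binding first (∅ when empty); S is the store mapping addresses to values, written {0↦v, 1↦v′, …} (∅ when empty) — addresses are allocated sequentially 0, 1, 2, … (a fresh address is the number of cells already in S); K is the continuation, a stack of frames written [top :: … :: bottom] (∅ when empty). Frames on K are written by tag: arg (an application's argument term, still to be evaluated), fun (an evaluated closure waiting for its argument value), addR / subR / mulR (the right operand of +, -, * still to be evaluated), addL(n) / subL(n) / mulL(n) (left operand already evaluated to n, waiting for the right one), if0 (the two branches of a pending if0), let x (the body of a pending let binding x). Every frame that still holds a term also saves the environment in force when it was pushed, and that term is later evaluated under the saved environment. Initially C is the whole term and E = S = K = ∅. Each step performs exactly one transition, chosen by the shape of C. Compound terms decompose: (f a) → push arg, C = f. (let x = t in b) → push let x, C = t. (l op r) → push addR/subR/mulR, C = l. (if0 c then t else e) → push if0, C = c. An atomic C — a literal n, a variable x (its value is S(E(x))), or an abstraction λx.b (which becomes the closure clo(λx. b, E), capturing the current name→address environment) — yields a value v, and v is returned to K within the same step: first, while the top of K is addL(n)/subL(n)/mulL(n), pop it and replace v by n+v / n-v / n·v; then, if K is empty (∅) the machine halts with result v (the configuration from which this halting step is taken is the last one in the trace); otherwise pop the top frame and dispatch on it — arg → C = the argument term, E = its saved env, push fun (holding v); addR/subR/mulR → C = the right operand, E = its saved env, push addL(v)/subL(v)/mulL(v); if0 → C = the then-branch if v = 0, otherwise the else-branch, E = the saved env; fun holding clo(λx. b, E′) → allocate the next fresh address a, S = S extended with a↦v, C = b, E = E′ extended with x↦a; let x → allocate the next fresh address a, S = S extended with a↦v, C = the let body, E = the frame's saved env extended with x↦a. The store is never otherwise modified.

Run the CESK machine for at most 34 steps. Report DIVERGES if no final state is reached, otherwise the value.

Answer: 4

Machine steps:
step 0: ⟨C=(let x = ((λu. ((λq. q) 4)) (if0 4 then 3 else 6)) in (let v = (x * 3) in (let u = v in x))); E=∅; S=∅; K=∅⟩
step 1: ⟨C=((λu. ((λq. q) 4)) (if0 4 then 3 else 6)); E=∅; S=∅; K=[let x]⟩
step 2: ⟨C=(λu. ((λq. q) 4)); E=∅; S=∅; K=[arg :: let x]⟩
step 3: ⟨C=(if0 4 then 3 else 6); E=∅; S=∅; K=[fun :: let x]⟩
step 4: ⟨C=4; E=∅; S=∅; K=[if0 :: fun :: let x]⟩
step 5: ⟨C=6; E=∅; S=∅; K=[fun :: let x]⟩
step 6: ⟨C=((λq. q) 4); E={u↦0}; S={0↦6}; K=[let x]⟩
step 7: ⟨C=(λq. q); E={u↦0}; S={0↦6}; K=[arg :: let x]⟩
step 8: ⟨C=4; E={u↦0}; S={0↦6}; K=[fun :: let x]⟩
step 9: ⟨C=q; E={q↦1, u↦0}; S={0↦6, 1↦4}; K=[let x]⟩
step 10: ⟨C=(let v = (x * 3) in (let u = v in x)); E={x↦2}; S={0↦6, 1↦4, 2↦4}; K=∅⟩
step 11: ⟨C=(x * 3); E={x↦2}; S={0↦6, 1↦4, 2↦4}; K=[let v]⟩
step 12: ⟨C=x; E={x↦2}; S={0↦6, 1↦4, 2↦4}; K=[mulR :: let v]⟩
step 13: ⟨C=3; E={x↦2}; S={0↦6, 1↦4, 2↦4}; K=[mulL(4) :: let v]⟩
step 14: ⟨C=(let u = v in x); E={v↦3, x↦2}; S={0↦6, 1↦4, 2↦4, 3↦12}; K=∅⟩
step 15: ⟨C=v; E={v↦3, x↦2}; S={0↦6, 1↦4, 2↦4, 3↦12}; K=[let u]⟩
step 16: ⟨C=x; E={u↦4, v↦3, x↦2}; S={0↦6, 1↦4, 2↦4, 3↦12, 4↦12}; K=∅⟩
→ final value 4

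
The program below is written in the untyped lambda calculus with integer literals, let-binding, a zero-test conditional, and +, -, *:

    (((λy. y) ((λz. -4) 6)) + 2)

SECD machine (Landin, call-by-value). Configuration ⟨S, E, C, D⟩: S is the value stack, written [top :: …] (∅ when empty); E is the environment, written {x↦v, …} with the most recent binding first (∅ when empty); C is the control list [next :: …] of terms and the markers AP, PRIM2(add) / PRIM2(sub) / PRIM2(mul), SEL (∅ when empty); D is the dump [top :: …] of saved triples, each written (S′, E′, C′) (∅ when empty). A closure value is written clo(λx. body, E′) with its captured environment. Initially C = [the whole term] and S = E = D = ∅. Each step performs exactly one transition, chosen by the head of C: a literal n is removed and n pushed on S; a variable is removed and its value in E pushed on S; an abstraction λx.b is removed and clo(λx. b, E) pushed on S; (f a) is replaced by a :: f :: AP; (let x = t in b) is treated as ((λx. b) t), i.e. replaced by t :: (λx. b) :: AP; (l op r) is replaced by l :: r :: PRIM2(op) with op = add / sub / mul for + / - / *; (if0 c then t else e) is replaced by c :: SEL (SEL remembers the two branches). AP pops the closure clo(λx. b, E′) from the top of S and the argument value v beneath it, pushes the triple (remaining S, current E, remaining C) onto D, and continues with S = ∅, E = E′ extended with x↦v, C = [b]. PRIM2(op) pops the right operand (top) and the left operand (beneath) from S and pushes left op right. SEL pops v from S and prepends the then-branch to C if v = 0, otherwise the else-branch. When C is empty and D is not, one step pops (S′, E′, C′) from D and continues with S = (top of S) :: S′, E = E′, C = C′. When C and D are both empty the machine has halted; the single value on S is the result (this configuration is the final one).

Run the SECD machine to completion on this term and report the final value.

Answer: -2

Machine steps:
step 0: ⟨S=∅; E=∅; C=[(((λy. y) ((λz. -4) 6)) + 2)]; D=∅⟩
step 1: ⟨S=∅; E=∅; C=[((λy. y) ((λz. -4) 6)) :: 2 :: PRIM2(add)]; D=∅⟩
step 2: ⟨S=∅; E=∅; C=[((λz. -4) 6) :: (λy. y) :: AP :: 2 :: PRIM2(add)]; D=∅⟩
step 3: ⟨S=∅; E=∅; C=[6 :: (λz. -4) :: AP :: (λy. y) :: AP :: 2 :: PRIM2(add)]; D=∅⟩
step 4: ⟨S=[6]; E=∅; C=[(λz. -4) :: AP :: (λy. y) :: AP :: 2 :: PRIM2(add)]; D=∅⟩
step 5: ⟨S=[clo(λz. -4, ∅) :: 6]; E=∅; C=[AP :: (λy. y) :: AP :: 2 :: PRIM2(add)]; D=∅⟩
step 6: ⟨S=∅; E={z↦6}; C=[-4]; D=[(∅, ∅, [(λy. y) :: AP :: 2 :: PRIM2(add)])]⟩
step 7: ⟨S=[-4]; E={z↦6}; C=∅; D=[(∅, ∅, [(λy. y) :: AP :: 2 :: PRIM2(add)])]⟩
step 8: ⟨S=[-4]; E=∅; C=[(λy. y) :: AP :: 2 :: PRIM2(add)]; D=∅⟩
step 9: ⟨S=[clo(λy. y, ∅) :: -4]; E=∅; C=[AP :: 2 :: PRIM2(add)]; D=∅⟩
step 10: ⟨S=∅; E={y↦-4}; C=[y]; D=[(∅, ∅, [2 :: PRIM2(add)])]⟩
step 11: ⟨S=[-4]; E={y↦-4}; C=∅; D=[(∅, ∅, [2 :: PRIM2(add)])]⟩
step 12: ⟨S=[-4]; E=∅; C=[2 :: PRIM2(add)]; D=∅⟩
step 13: ⟨S=[2 :: -4]; E=∅; C=[PRIM2(add)]; D=∅⟩
step 14: ⟨S=[-2]; E=∅; C=∅; D=∅⟩
→ final value -2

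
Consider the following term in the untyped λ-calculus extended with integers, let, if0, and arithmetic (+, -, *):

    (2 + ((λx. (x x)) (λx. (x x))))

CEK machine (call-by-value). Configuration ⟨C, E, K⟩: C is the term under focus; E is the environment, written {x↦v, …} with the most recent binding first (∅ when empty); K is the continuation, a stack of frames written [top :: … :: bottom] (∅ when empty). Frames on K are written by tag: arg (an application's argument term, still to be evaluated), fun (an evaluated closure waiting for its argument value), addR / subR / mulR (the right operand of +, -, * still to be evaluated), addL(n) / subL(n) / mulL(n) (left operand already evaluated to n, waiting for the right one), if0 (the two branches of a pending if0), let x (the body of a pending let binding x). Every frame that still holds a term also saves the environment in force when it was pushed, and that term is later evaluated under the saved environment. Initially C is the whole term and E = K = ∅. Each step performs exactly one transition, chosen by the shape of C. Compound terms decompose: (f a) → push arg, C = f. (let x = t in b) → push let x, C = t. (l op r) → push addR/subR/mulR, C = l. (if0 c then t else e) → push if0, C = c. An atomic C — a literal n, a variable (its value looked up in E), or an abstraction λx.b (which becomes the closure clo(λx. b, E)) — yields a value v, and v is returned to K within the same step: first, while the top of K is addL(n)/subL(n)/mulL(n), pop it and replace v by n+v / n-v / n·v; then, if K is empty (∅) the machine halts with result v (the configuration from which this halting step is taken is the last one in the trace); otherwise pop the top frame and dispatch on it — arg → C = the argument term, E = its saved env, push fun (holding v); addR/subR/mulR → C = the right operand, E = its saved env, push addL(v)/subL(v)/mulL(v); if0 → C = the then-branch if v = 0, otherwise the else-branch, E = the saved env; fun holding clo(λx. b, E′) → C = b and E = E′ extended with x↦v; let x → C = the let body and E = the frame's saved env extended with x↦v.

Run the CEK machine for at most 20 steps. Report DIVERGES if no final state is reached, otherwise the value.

0. <C=(2 + ((λx. (x x)) (λx. (x x)))), E=∅, K=∅>
1. <C=2, E=∅, K=[addR]>
2. <C=((λx. (x x)) (λx. (x x))), E=∅, K=[addL(2)]>
3. <C=(λx. (x x)), E=∅, K=[arg :: addL(2)]>
4. <C=(λx. (x x)), E=∅, K=[fun :: addL(2)]>
5. <C=(x x), E={x↦clo(λx. (x x), ∅)}, K=[addL(2)]>
6. <C=x, E={x↦clo(λx. (x x), ∅)}, K=[arg :: addL(2)]>
7. <C=x, E={x↦clo(λx. (x x), ∅)}, K=[fun :: addL(2)]>
… configuration repeats with period 3 (steps 5–7 recur indefinitely) …

Answer: DIVERGES (no final state within 20 steps)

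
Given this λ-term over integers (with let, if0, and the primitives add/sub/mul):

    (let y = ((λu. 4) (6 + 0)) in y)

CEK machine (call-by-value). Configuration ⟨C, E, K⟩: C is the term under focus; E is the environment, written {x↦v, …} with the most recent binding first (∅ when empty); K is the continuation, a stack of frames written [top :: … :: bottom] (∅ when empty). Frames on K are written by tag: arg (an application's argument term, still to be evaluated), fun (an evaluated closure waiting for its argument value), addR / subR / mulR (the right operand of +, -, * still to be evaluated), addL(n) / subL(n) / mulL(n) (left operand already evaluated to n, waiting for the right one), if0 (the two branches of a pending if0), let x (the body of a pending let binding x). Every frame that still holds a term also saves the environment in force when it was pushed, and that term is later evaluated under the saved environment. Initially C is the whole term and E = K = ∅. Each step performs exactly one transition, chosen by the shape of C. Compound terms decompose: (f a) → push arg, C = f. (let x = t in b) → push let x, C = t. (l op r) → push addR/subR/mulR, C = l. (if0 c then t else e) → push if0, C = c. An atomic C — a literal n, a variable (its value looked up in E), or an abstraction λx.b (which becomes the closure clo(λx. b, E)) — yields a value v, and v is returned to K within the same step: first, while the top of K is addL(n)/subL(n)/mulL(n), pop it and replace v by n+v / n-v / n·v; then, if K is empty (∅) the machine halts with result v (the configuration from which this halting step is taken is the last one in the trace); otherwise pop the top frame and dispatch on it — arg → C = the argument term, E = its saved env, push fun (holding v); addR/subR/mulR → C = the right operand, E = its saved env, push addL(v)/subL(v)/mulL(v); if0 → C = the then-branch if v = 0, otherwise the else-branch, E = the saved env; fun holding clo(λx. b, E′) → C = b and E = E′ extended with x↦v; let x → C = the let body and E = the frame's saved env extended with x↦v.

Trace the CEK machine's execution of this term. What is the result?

Answer: 4

Execution trace:
[0] <C=(let y = ((λu. 4) (6 + 0)) in y), E=∅, K=∅>
[1] <C=((λu. 4) (6 + 0)), E=∅, K=[let y]>
[2] <C=(λu. 4), E=∅, K=[arg :: let y]>
[3] <C=(6 + 0), E=∅, K=[fun :: let y]>
[4] <C=6, E=∅, K=[addR :: fun :: let y]>
[5] <C=0, E=∅, K=[addL(6) :: fun :: let y]>
[6] <C=4, E={u↦6}, K=[let y]>
[7] <C=y, E={y↦4}, K=∅>
→ final value 4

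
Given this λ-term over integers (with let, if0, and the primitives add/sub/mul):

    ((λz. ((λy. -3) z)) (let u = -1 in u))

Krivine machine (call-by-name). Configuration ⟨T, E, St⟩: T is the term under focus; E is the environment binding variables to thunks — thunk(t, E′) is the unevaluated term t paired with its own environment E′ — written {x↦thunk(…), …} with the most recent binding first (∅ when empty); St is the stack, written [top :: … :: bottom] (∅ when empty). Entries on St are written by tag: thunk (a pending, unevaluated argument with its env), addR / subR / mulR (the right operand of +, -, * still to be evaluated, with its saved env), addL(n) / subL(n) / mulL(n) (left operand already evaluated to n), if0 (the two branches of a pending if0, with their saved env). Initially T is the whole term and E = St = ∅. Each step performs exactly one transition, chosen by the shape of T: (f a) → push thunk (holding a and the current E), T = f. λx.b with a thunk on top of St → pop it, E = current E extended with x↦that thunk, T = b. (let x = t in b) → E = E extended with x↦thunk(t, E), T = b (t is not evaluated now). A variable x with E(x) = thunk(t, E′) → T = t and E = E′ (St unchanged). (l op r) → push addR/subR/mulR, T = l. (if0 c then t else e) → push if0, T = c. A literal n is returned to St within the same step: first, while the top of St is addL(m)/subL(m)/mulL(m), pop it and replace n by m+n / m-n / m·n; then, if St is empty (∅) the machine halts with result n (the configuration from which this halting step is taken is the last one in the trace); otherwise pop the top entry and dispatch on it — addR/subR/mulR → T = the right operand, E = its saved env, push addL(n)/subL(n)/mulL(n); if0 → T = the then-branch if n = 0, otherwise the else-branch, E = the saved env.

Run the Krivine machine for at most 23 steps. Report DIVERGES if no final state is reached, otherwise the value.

Answer: -3

Machine steps:
0. <T=((λz. ((λy. -3) z)) (let u = -1 in u)), E=∅, St=∅>
1. <T=(λz. ((λy. -3) z)), E=∅, St=[thunk]>
2. <T=((λy. -3) z), E={z↦thunk((let u = -1 in u), ∅)}, St=∅>
3. <T=(λy. -3), E={z↦thunk((let u = -1 in u), ∅)}, St=[thunk]>
4. <T=-3, E={y↦thunk(z, {z↦thunk((let u = -1 in u), ∅)}), z↦thunk((let u = -1 in u), ∅)}, St=∅>
→ final value -3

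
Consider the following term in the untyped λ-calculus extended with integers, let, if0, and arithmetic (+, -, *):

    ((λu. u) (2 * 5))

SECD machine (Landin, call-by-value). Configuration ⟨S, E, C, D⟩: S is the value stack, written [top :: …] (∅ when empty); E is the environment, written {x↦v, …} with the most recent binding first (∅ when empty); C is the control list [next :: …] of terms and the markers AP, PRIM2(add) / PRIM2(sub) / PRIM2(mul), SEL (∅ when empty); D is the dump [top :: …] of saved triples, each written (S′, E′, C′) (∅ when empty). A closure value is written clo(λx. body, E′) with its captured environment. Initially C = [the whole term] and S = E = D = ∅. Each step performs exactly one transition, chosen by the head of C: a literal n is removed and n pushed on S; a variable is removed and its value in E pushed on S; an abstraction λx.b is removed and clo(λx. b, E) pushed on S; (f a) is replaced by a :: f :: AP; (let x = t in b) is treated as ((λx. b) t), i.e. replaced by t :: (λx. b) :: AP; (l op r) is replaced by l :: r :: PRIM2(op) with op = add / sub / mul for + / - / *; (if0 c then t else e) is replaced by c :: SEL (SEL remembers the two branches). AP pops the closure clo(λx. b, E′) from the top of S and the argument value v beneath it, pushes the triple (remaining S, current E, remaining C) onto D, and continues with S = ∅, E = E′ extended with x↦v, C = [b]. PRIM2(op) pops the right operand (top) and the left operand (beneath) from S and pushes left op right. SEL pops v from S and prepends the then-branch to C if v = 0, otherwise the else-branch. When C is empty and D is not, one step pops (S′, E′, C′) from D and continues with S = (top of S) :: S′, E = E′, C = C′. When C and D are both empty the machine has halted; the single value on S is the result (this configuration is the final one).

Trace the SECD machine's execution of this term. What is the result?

Answer: 10

Execution trace:
0. ⟨S=∅; E=∅; C=[((λu. u) (2 * 5))]; D=∅⟩
1. ⟨S=∅; E=∅; C=[(2 * 5) :: (λu. u) :: AP]; D=∅⟩
2. ⟨S=∅; E=∅; C=[2 :: 5 :: PRIM2(mul) :: (λu. u) :: AP]; D=∅⟩
3. ⟨S=[2]; E=∅; C=[5 :: PRIM2(mul) :: (λu. u) :: AP]; D=∅⟩
4. ⟨S=[5 :: 2]; E=∅; C=[PRIM2(mul) :: (λu. u) :: AP]; D=∅⟩
5. ⟨S=[10]; E=∅; C=[(λu. u) :: AP]; D=∅⟩
6. ⟨S=[clo(λu. u, ∅) :: 10]; E=∅; C=[AP]; D=∅⟩
7. ⟨S=∅; E={u↦10}; C=[u]; D=[(∅, ∅, ∅)]⟩
8. ⟨S=[10]; E={u↦10}; C=∅; D=[(∅, ∅, ∅)]⟩
9. ⟨S=[10]; E=∅; C=∅; D=∅⟩
→ final value 10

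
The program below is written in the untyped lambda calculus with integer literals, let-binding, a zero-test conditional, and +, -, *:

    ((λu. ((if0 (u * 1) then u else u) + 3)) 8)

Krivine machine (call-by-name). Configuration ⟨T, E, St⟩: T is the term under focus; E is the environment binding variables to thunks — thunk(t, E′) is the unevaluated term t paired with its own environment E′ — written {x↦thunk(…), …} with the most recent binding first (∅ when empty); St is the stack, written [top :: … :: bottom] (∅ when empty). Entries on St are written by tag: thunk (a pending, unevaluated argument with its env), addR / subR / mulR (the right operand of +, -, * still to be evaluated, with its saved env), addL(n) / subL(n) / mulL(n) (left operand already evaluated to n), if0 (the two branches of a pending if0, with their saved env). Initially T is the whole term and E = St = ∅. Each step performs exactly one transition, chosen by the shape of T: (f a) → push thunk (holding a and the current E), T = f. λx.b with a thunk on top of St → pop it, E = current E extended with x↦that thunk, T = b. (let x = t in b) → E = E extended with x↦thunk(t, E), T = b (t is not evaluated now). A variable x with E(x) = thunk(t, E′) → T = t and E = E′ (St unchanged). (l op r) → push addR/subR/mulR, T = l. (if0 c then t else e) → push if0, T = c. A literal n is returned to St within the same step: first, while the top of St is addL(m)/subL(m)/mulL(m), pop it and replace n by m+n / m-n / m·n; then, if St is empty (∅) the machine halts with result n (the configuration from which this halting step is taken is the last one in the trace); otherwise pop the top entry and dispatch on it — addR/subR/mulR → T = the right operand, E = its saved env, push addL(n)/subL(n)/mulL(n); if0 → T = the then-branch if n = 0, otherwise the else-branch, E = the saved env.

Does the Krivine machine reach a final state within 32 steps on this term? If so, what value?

Answer: 11

Execution trace:
[0] <T=((λu. ((if0 (u * 1) then u else u) + 3)) 8), E=∅, St=∅>
[1] <T=(λu. ((if0 (u * 1) then u else u) + 3)), E=∅, St=[thunk]>
[2] <T=((if0 (u * 1) then u else u) + 3), E={u↦thunk(8, ∅)}, St=∅>
[3] <T=(if0 (u * 1) then u else u), E={u↦thunk(8, ∅)}, St=[addR]>
[4] <T=(u * 1), E={u↦thunk(8, ∅)}, St=[if0 :: addR]>
[5] <T=u, E={u↦thunk(8, ∅)}, St=[mulR :: if0 :: addR]>
[6] <T=8, E=∅, St=[mulR :: if0 :: addR]>
[7] <T=1, E={u↦thunk(8, ∅)}, St=[mulL(8) :: if0 :: addR]>
[8] <T=u, E={u↦thunk(8, ∅)}, St=[addR]>
[9] <T=8, E=∅, St=[addR]>
[10] <T=3, E={u↦thunk(8, ∅)}, St=[addL(8)]>
→ final value 11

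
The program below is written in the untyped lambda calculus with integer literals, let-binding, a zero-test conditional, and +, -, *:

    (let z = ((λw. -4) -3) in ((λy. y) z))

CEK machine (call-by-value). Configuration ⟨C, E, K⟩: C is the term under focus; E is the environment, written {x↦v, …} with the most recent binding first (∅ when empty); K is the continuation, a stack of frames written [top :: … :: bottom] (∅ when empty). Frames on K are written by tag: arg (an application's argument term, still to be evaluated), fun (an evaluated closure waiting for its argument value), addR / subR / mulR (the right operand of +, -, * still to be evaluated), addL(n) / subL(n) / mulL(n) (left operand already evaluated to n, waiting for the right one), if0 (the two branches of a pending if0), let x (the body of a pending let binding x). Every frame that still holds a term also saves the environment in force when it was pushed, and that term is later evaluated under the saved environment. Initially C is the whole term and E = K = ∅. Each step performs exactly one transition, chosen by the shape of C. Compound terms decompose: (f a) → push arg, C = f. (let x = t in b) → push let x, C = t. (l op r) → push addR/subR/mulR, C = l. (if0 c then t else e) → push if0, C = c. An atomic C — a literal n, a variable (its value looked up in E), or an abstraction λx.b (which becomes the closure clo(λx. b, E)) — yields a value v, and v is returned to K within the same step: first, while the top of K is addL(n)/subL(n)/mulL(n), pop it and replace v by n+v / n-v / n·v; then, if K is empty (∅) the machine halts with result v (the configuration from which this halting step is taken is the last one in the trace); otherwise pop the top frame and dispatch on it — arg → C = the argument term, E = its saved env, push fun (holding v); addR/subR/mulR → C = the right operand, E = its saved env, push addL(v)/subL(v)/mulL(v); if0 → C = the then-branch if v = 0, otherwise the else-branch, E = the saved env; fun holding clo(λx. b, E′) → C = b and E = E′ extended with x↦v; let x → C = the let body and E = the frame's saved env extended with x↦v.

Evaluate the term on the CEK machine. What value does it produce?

0. [C=(let z = ((λw. -4) -3) in ((λy. y) z)) | E=∅ | K=∅]
1. [C=((λw. -4) -3) | E=∅ | K=[let z]]
2. [C=(λw. -4) | E=∅ | K=[arg :: let z]]
3. [C=-3 | E=∅ | K=[fun :: let z]]
4. [C=-4 | E={w↦-3} | K=[let z]]
5. [C=((λy. y) z) | E={z↦-4} | K=∅]
6. [C=(λy. y) | E={z↦-4} | K=[arg]]
7. [C=z | E={z↦-4} | K=[fun]]
8. [C=y | E={y↦-4, z↦-4} | K=∅]
→ final value -4

Answer: -4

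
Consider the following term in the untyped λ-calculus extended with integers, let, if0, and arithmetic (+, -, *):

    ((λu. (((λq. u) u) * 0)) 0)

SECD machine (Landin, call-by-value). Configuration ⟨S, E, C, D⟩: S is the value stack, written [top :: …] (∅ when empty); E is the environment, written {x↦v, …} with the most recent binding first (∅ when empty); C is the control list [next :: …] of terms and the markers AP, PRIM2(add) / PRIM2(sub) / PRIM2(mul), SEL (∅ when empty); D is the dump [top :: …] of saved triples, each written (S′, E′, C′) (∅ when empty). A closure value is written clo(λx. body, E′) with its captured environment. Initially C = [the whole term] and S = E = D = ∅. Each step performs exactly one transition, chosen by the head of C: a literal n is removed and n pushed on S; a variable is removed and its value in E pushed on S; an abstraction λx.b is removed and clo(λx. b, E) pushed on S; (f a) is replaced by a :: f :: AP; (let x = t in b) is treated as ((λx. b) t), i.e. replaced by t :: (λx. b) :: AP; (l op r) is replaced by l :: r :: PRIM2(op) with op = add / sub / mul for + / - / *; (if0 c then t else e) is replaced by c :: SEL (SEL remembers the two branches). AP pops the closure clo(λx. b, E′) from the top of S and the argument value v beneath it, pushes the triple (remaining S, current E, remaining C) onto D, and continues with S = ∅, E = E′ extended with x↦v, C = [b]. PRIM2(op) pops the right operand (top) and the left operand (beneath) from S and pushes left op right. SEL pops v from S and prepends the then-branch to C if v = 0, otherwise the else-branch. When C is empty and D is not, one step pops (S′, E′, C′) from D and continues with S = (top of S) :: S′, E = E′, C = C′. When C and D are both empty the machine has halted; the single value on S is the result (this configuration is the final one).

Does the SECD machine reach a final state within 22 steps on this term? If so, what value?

Answer: 0

Machine steps:
t=0: ⟨S=∅; E=∅; C=[((λu. (((λq. u) u) * 0)) 0)]; D=∅⟩
t=1: ⟨S=∅; E=∅; C=[0 :: (λu. (((λq. u) u) * 0)) :: AP]; D=∅⟩
t=2: ⟨S=[0]; E=∅; C=[(λu. (((λq. u) u) * 0)) :: AP]; D=∅⟩
t=3: ⟨S=[clo(λu. (((λq. u) u) * 0), ∅) :: 0]; E=∅; C=[AP]; D=∅⟩
t=4: ⟨S=∅; E={u↦0}; C=[(((λq. u) u) * 0)]; D=[(∅, ∅, ∅)]⟩
t=5: ⟨S=∅; E={u↦0}; C=[((λq. u) u) :: 0 :: PRIM2(mul)]; D=[(∅, ∅, ∅)]⟩
t=6: ⟨S=∅; E={u↦0}; C=[u :: (λq. u) :: AP :: 0 :: PRIM2(mul)]; D=[(∅, ∅, ∅)]⟩
t=7: ⟨S=[0]; E={u↦0}; C=[(λq. u) :: AP :: 0 :: PRIM2(mul)]; D=[(∅, ∅, ∅)]⟩
t=8: ⟨S=[clo(λq. u, {u↦0}) :: 0]; E={u↦0}; C=[AP :: 0 :: PRIM2(mul)]; D=[(∅, ∅, ∅)]⟩
t=9: ⟨S=∅; E={q↦0, u↦0}; C=[u]; D=[(∅, {u↦0}, [0 :: PRIM2(mul)]) :: (∅, ∅, ∅)]⟩
t=10: ⟨S=[0]; E={q↦0, u↦0}; C=∅; D=[(∅, {u↦0}, [0 :: PRIM2(mul)]) :: (∅, ∅, ∅)]⟩
t=11: ⟨S=[0]; E={u↦0}; C=[0 :: PRIM2(mul)]; D=[(∅, ∅, ∅)]⟩
t=12: ⟨S=[0 :: 0]; E={u↦0}; C=[PRIM2(mul)]; D=[(∅, ∅, ∅)]⟩
t=13: ⟨S=[0]; E={u↦0}; C=∅; D=[(∅, ∅, ∅)]⟩
t=14: ⟨S=[0]; E=∅; C=∅; D=∅⟩
→ final value 0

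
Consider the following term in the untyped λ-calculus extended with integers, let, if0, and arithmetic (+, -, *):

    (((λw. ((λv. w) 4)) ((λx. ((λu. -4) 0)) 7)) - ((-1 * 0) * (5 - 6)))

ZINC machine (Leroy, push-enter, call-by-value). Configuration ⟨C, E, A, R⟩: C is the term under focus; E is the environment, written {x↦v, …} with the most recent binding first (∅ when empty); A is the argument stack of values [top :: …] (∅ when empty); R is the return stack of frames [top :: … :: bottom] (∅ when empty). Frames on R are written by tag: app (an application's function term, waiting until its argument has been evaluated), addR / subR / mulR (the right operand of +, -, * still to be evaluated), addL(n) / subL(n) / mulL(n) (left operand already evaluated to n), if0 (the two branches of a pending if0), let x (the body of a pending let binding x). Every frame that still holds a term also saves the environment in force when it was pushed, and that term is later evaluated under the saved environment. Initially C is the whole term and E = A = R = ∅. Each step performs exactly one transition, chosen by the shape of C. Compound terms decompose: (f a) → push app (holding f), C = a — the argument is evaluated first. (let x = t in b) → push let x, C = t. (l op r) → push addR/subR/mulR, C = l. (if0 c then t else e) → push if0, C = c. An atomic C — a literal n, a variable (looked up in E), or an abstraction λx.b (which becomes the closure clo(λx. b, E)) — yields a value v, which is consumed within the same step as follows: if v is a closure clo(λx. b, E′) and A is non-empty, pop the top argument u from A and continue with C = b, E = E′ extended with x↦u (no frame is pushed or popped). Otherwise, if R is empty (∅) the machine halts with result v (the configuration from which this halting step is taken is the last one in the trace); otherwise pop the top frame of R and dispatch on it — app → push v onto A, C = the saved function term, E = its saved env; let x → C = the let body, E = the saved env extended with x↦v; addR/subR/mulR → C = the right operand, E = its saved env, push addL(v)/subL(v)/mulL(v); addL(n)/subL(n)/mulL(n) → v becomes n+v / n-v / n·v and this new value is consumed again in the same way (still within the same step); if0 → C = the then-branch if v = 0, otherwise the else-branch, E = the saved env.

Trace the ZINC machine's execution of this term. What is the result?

0. <C=(((λw. ((λv. w) 4)) ((λx. ((λu. -4) 0)) 7)) - ((-1 * 0) * (5 - 6))), E=∅, A=∅, R=∅>
1. <C=((λw. ((λv. w) 4)) ((λx. ((λu. -4) 0)) 7)), E=∅, A=∅, R=[subR]>
2. <C=((λx. ((λu. -4) 0)) 7), E=∅, A=∅, R=[app :: subR]>
3. <C=7, E=∅, A=∅, R=[app :: app :: subR]>
4. <C=(λx. ((λu. -4) 0)), E=∅, A=[7], R=[app :: subR]>
5. <C=((λu. -4) 0), E={x↦7}, A=∅, R=[app :: subR]>
6. <C=0, E={x↦7}, A=∅, R=[app :: app :: subR]>
7. <C=(λu. -4), E={x↦7}, A=[0], R=[app :: subR]>
8. <C=-4, E={u↦0, x↦7}, A=∅, R=[app :: subR]>
9. <C=(λw. ((λv. w) 4)), E=∅, A=[-4], R=[subR]>
10. <C=((λv. w) 4), E={w↦-4}, A=∅, R=[subR]>
11. <C=4, E={w↦-4}, A=∅, R=[app :: subR]>
12. <C=(λv. w), E={w↦-4}, A=[4], R=[subR]>
13. <C=w, E={v↦4, w↦-4}, A=∅, R=[subR]>
14. <C=((-1 * 0) * (5 - 6)), E=∅, A=∅, R=[subL(-4)]>
15. <C=(-1 * 0), E=∅, A=∅, R=[mulR :: subL(-4)]>
16. <C=-1, E=∅, A=∅, R=[mulR :: mulR :: subL(-4)]>
17. <C=0, E=∅, A=∅, R=[mulL(-1) :: mulR :: subL(-4)]>
18. <C=(5 - 6), E=∅, A=∅, R=[mulL(0) :: subL(-4)]>
19. <C=5, E=∅, A=∅, R=[subR :: mulL(0) :: subL(-4)]>
20. <C=6, E=∅, A=∅, R=[subL(5) :: mulL(0) :: subL(-4)]>
→ final value -4

Answer: -4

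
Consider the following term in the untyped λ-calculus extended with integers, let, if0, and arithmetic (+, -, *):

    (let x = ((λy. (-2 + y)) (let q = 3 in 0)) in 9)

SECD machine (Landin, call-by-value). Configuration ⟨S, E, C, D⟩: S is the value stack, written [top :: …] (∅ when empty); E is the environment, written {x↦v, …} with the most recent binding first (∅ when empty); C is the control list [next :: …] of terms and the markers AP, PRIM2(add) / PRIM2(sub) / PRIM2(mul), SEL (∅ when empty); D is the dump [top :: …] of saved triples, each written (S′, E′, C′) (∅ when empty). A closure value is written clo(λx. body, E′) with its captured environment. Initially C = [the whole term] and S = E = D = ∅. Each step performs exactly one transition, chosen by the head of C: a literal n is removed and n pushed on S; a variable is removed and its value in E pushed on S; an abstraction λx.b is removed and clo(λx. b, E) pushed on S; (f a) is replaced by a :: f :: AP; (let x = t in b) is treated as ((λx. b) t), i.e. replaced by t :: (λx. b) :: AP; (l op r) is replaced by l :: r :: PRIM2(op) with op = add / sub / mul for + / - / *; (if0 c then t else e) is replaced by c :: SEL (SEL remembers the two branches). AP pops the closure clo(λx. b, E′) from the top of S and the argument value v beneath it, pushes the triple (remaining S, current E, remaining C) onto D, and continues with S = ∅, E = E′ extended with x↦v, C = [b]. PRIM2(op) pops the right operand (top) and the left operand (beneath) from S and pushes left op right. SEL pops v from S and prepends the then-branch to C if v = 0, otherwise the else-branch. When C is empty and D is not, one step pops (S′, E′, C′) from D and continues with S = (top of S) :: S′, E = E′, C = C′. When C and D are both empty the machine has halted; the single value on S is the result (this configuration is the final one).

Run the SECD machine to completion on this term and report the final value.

0. ⟨S=∅; E=∅; C=[(let x = ((λy. (-2 + y)) (let q = 3 in 0)) in 9)]; D=∅⟩
1. ⟨S=∅; E=∅; C=[((λy. (-2 + y)) (let q = 3 in 0)) :: (λx. 9) :: AP]; D=∅⟩
2. ⟨S=∅; E=∅; C=[(let q = 3 in 0) :: (λy. (-2 + y)) :: AP :: (λx. 9) :: AP]; D=∅⟩
3. ⟨S=∅; E=∅; C=[3 :: (λq. 0) :: AP :: (λy. (-2 + y)) :: AP :: (λx. 9) :: AP]; D=∅⟩
4. ⟨S=[3]; E=∅; C=[(λq. 0) :: AP :: (λy. (-2 + y)) :: AP :: (λx. 9) :: AP]; D=∅⟩
5. ⟨S=[clo(λq. 0, ∅) :: 3]; E=∅; C=[AP :: (λy. (-2 + y)) :: AP :: (λx. 9) :: AP]; D=∅⟩
6. ⟨S=∅; E={q↦3}; C=[0]; D=[(∅, ∅, [(λy. (-2 + y)) :: AP :: (λx. 9) :: AP])]⟩
7. ⟨S=[0]; E={q↦3}; C=∅; D=[(∅, ∅, [(λy. (-2 + y)) :: AP :: (λx. 9) :: AP])]⟩
8. ⟨S=[0]; E=∅; C=[(λy. (-2 + y)) :: AP :: (λx. 9) :: AP]; D=∅⟩
9. ⟨S=[clo(λy. (-2 + y), ∅) :: 0]; E=∅; C=[AP :: (λx. 9) :: AP]; D=∅⟩
10. ⟨S=∅; E={y↦0}; C=[(-2 + y)]; D=[(∅, ∅, [(λx. 9) :: AP])]⟩
11. ⟨S=∅; E={y↦0}; C=[-2 :: y :: PRIM2(add)]; D=[(∅, ∅, [(λx. 9) :: AP])]⟩
12. ⟨S=[-2]; E={y↦0}; C=[y :: PRIM2(add)]; D=[(∅, ∅, [(λx. 9) :: AP])]⟩
13. ⟨S=[0 :: -2]; E={y↦0}; C=[PRIM2(add)]; D=[(∅, ∅, [(λx. 9) :: AP])]⟩
14. ⟨S=[-2]; E={y↦0}; C=∅; D=[(∅, ∅, [(λx. 9) :: AP])]⟩
15. ⟨S=[-2]; E=∅; C=[(λx. 9) :: AP]; D=∅⟩
16. ⟨S=[clo(λx. 9, ∅) :: -2]; E=∅; C=[AP]; D=∅⟩
17. ⟨S=∅; E={x↦-2}; C=[9]; D=[(∅, ∅, ∅)]⟩
18. ⟨S=[9]; E={x↦-2}; C=∅; D=[(∅, ∅, ∅)]⟩
19. ⟨S=[9]; E=∅; C=∅; D=∅⟩
→ final value 9

Answer: 9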